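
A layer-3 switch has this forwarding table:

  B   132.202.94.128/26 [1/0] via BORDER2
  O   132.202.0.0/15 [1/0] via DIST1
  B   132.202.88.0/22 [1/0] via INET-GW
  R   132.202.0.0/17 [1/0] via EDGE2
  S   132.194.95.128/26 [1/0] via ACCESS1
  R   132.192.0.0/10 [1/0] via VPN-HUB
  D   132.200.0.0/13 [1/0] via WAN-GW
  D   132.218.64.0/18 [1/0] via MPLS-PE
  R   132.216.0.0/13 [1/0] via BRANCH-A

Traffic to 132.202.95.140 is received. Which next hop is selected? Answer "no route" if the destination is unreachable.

Routes whose prefix contains 132.202.95.140:
  132.192.0.0/10 (132.192.0.0 - 132.255.255.255) -> VPN-HUB
  132.200.0.0/13 (132.200.0.0 - 132.207.255.255) -> WAN-GW
  132.202.0.0/15 (132.202.0.0 - 132.203.255.255) -> DIST1
  132.202.0.0/17 (132.202.0.0 - 132.202.127.255) -> EDGE2
More-specific entries that do NOT match:
  132.202.94.128/26 (132.202.94.128 - 132.202.94.191) does not contain 132.202.95.140
  132.194.95.128/26 (132.194.95.128 - 132.194.95.191) does not contain 132.202.95.140
  132.202.88.0/22 (132.202.88.0 - 132.202.91.255) does not contain 132.202.95.140
  132.218.64.0/18 (132.218.64.0 - 132.218.127.255) does not contain 132.202.95.140
Longest matching prefix is /17 -> next hop EDGE2.

EDGE2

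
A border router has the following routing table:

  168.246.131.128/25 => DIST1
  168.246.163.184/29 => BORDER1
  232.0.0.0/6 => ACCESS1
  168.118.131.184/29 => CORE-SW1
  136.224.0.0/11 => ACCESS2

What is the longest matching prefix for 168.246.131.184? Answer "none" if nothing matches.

Entries matching 168.246.131.184:
  168.246.131.128/25 (168.246.131.128 - 168.246.131.255)
Most specific is 168.246.131.128/25.

168.246.131.128/25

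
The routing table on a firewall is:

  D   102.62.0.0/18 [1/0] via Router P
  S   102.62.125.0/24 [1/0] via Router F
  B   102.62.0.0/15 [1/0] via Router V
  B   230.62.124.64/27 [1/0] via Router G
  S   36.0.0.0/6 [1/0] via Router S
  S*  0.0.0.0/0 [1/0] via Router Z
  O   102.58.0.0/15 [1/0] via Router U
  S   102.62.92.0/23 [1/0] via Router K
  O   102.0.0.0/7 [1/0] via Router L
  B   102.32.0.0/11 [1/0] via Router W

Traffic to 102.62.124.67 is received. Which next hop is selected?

Routes whose prefix contains 102.62.124.67:
  0.0.0.0/0 (default, matches everything) -> Router Z
  102.0.0.0/7 (102.0.0.0 - 103.255.255.255) -> Router L
  102.32.0.0/11 (102.32.0.0 - 102.63.255.255) -> Router W
  102.62.0.0/15 (102.62.0.0 - 102.63.255.255) -> Router V
More-specific entries that do NOT match:
  230.62.124.64/27 (230.62.124.64 - 230.62.124.95) does not contain 102.62.124.67
  102.62.125.0/24 (102.62.125.0 - 102.62.125.255) does not contain 102.62.124.67
  102.62.92.0/23 (102.62.92.0 - 102.62.93.255) does not contain 102.62.124.67
  102.62.0.0/18 (102.62.0.0 - 102.62.63.255) does not contain 102.62.124.67
Longest matching prefix is /15 -> next hop Router V.

Router V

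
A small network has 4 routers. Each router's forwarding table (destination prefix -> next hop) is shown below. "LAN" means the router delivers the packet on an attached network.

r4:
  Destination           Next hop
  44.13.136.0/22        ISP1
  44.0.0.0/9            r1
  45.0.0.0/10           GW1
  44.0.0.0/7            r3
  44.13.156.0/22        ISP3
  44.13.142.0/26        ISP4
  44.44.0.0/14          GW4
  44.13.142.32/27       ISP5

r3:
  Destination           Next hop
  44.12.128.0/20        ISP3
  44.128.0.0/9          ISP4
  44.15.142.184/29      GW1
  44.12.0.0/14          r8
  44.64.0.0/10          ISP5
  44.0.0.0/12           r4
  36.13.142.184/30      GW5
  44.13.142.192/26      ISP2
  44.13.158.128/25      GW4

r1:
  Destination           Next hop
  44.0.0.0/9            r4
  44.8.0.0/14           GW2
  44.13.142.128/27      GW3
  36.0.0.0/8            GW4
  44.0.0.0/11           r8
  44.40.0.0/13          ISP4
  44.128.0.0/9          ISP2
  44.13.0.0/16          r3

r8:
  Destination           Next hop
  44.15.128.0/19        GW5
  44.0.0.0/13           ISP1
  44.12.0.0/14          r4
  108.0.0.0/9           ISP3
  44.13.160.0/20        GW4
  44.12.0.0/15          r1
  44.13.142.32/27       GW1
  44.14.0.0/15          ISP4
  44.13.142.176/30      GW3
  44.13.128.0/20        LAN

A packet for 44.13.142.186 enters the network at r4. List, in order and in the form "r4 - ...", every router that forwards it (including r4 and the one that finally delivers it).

At r4: longest match for 44.13.142.186 is 44.0.0.0/9 -> r1
At r1: longest match for 44.13.142.186 is 44.13.0.0/16 -> r3
At r3: longest match for 44.13.142.186 is 44.12.0.0/14 -> r8
At r8: longest match for 44.13.142.186 is 44.13.128.0/20 -> LAN

r4 - r1 - r3 - r8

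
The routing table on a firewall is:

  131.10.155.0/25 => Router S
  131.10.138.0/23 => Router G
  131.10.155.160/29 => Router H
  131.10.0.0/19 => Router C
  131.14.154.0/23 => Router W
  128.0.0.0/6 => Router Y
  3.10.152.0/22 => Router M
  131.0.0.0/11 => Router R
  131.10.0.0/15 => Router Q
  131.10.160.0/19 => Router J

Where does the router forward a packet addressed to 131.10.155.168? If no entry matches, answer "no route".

Routes whose prefix contains 131.10.155.168:
  128.0.0.0/6 (128.0.0.0 - 131.255.255.255) -> Router Y
  131.0.0.0/11 (131.0.0.0 - 131.31.255.255) -> Router R
  131.10.0.0/15 (131.10.0.0 - 131.11.255.255) -> Router Q
More-specific entries that do NOT match:
  131.10.155.160/29 (131.10.155.160 - 131.10.155.167) does not contain 131.10.155.168
  131.10.155.0/25 (131.10.155.0 - 131.10.155.127) does not contain 131.10.155.168
  131.10.138.0/23 (131.10.138.0 - 131.10.139.255) does not contain 131.10.155.168
  131.14.154.0/23 (131.14.154.0 - 131.14.155.255) does not contain 131.10.155.168
  3.10.152.0/22 (3.10.152.0 - 3.10.155.255) does not contain 131.10.155.168
  131.10.0.0/19 (131.10.0.0 - 131.10.31.255) does not contain 131.10.155.168
  131.10.160.0/19 (131.10.160.0 - 131.10.191.255) does not contain 131.10.155.168
Longest matching prefix is /15 -> next hop Router Q.

Router Q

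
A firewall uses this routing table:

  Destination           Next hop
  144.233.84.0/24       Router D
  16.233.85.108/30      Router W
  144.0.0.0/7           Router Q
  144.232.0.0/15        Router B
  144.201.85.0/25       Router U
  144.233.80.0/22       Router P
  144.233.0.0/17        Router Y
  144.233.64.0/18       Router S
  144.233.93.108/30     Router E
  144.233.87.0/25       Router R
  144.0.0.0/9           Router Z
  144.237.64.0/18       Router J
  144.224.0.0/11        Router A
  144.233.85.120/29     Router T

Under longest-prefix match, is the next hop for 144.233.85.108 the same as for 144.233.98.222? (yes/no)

yes

144.233.85.108: longest match 144.233.64.0/18 -> Router S
144.233.98.222: longest match 144.233.64.0/18 -> Router S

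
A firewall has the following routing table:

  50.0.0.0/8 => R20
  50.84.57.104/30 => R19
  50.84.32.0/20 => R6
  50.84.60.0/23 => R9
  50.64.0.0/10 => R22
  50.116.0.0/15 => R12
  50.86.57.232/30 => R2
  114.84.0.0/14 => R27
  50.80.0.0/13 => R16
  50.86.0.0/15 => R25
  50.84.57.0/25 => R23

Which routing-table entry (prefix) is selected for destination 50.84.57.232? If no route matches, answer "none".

50.80.0.0/13

Entries matching 50.84.57.232:
  50.0.0.0/8 (50.0.0.0 - 50.255.255.255)
  50.64.0.0/10 (50.64.0.0 - 50.127.255.255)
  50.80.0.0/13 (50.80.0.0 - 50.87.255.255)
Most specific is 50.80.0.0/13.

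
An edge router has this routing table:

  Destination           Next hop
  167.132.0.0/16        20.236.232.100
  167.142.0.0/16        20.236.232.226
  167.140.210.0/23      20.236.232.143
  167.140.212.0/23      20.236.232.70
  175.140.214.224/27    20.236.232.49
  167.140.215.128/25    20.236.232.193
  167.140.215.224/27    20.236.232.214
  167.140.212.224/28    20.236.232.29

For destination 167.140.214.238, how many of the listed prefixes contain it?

0

No listed prefix contains 167.140.214.238.
Total matching entries: 0.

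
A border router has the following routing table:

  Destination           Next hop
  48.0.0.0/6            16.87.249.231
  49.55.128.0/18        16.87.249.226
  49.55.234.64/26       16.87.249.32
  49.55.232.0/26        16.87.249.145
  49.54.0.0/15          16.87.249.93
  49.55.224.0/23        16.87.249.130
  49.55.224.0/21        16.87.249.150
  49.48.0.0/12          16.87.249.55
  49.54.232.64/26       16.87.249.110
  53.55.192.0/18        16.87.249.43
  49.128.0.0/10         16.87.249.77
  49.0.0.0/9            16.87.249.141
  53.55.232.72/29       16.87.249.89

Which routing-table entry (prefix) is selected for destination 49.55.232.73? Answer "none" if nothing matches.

Entries matching 49.55.232.73:
  48.0.0.0/6 (48.0.0.0 - 51.255.255.255)
  49.0.0.0/9 (49.0.0.0 - 49.127.255.255)
  49.48.0.0/12 (49.48.0.0 - 49.63.255.255)
  49.54.0.0/15 (49.54.0.0 - 49.55.255.255)
Most specific is 49.54.0.0/15.

49.54.0.0/15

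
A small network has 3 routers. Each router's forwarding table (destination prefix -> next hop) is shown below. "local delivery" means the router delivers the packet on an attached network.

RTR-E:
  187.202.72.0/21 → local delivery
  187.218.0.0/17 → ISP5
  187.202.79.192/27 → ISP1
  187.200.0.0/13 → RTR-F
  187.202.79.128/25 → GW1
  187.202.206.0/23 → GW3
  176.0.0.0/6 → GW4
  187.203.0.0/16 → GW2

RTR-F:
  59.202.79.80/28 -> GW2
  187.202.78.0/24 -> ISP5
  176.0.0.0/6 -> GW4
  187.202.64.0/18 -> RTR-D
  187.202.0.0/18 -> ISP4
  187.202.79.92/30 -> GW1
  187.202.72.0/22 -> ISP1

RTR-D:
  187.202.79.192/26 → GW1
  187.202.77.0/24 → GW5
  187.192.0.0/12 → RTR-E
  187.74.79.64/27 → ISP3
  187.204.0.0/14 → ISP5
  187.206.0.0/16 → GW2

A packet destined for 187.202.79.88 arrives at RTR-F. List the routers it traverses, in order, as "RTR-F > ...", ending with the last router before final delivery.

At RTR-F: longest match for 187.202.79.88 is 187.202.64.0/18 -> RTR-D
At RTR-D: longest match for 187.202.79.88 is 187.192.0.0/12 -> RTR-E
At RTR-E: longest match for 187.202.79.88 is 187.202.72.0/21 -> local delivery

RTR-F > RTR-D > RTR-E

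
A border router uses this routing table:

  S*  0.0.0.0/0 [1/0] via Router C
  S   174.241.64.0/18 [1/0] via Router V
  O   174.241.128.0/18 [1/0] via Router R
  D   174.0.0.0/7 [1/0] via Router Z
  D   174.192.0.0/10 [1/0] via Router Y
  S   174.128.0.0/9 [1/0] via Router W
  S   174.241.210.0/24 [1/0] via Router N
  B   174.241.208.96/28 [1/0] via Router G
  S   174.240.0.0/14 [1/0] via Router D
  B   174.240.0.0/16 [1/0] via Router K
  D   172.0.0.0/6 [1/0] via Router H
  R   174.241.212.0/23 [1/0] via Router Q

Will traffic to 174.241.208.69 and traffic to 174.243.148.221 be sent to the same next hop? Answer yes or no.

yes

174.241.208.69: longest match 174.240.0.0/14 -> Router D
174.243.148.221: longest match 174.240.0.0/14 -> Router D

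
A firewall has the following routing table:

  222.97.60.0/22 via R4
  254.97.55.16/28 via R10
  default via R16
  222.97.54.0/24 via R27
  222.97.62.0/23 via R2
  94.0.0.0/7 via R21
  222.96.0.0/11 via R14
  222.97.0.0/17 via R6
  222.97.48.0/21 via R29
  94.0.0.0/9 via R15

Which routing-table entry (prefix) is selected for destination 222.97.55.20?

Entries matching 222.97.55.20:
  0.0.0.0/0 (default, matches everything)
  222.96.0.0/11 (222.96.0.0 - 222.127.255.255)
  222.97.0.0/17 (222.97.0.0 - 222.97.127.255)
  222.97.48.0/21 (222.97.48.0 - 222.97.55.255)
Most specific is 222.97.48.0/21.

222.97.48.0/21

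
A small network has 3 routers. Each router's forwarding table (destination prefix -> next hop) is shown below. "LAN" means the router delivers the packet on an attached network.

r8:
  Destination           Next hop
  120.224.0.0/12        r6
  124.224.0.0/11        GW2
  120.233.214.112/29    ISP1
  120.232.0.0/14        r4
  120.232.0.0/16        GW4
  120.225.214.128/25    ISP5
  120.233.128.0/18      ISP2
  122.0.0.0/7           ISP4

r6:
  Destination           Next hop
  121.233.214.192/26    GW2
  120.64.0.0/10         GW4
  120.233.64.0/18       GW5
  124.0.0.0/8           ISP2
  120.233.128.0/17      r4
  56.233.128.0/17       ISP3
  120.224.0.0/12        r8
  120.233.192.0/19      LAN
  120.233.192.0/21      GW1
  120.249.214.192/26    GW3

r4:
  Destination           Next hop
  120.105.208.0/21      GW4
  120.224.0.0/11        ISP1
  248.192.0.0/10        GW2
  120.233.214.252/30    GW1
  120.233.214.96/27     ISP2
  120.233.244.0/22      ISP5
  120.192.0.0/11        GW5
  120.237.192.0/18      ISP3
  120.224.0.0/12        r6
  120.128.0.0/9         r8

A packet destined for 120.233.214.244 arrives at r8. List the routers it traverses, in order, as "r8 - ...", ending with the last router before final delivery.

r8 - r4 - r6

At r8: longest match for 120.233.214.244 is 120.232.0.0/14 -> r4
At r4: longest match for 120.233.214.244 is 120.224.0.0/12 -> r6
At r6: longest match for 120.233.214.244 is 120.233.192.0/19 -> LAN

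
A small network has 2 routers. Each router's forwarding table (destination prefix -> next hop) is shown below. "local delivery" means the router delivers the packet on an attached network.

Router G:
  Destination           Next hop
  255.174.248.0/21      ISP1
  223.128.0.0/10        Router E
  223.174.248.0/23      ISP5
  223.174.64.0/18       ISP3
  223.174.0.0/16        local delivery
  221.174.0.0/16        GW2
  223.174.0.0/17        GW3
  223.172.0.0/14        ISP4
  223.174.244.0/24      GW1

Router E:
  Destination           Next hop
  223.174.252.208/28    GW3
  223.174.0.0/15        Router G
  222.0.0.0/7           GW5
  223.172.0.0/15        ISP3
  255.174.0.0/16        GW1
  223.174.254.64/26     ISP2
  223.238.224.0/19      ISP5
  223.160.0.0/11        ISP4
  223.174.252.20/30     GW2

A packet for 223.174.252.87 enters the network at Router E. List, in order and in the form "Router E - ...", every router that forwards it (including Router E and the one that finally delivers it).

At Router E: longest match for 223.174.252.87 is 223.174.0.0/15 -> Router G
At Router G: longest match for 223.174.252.87 is 223.174.0.0/16 -> local delivery

Router E - Router G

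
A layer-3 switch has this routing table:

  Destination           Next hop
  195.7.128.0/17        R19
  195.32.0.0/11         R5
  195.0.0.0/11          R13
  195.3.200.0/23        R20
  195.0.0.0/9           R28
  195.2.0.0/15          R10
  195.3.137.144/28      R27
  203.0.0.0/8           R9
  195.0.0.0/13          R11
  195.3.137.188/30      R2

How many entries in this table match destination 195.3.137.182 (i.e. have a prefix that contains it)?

4

Prefixes containing 195.3.137.182:
  195.0.0.0/9 (195.0.0.0 - 195.127.255.255)
  195.0.0.0/11 (195.0.0.0 - 195.31.255.255)
  195.0.0.0/13 (195.0.0.0 - 195.7.255.255)
  195.2.0.0/15 (195.2.0.0 - 195.3.255.255)
Total matching entries: 4.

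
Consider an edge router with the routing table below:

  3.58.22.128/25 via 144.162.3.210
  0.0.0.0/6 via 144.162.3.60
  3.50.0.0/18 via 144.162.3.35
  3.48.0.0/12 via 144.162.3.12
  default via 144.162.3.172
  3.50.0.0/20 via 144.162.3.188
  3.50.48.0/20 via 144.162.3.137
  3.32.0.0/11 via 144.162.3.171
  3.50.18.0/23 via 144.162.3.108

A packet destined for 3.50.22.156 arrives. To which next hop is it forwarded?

Routes whose prefix contains 3.50.22.156:
  0.0.0.0/0 (default, matches everything) -> 144.162.3.172
  0.0.0.0/6 (0.0.0.0 - 3.255.255.255) -> 144.162.3.60
  3.32.0.0/11 (3.32.0.0 - 3.63.255.255) -> 144.162.3.171
  3.48.0.0/12 (3.48.0.0 - 3.63.255.255) -> 144.162.3.12
  3.50.0.0/18 (3.50.0.0 - 3.50.63.255) -> 144.162.3.35
More-specific entries that do NOT match:
  3.58.22.128/25 (3.58.22.128 - 3.58.22.255) does not contain 3.50.22.156
  3.50.18.0/23 (3.50.18.0 - 3.50.19.255) does not contain 3.50.22.156
  3.50.0.0/20 (3.50.0.0 - 3.50.15.255) does not contain 3.50.22.156
  3.50.48.0/20 (3.50.48.0 - 3.50.63.255) does not contain 3.50.22.156
Longest matching prefix is /18 -> next hop 144.162.3.35.

144.162.3.35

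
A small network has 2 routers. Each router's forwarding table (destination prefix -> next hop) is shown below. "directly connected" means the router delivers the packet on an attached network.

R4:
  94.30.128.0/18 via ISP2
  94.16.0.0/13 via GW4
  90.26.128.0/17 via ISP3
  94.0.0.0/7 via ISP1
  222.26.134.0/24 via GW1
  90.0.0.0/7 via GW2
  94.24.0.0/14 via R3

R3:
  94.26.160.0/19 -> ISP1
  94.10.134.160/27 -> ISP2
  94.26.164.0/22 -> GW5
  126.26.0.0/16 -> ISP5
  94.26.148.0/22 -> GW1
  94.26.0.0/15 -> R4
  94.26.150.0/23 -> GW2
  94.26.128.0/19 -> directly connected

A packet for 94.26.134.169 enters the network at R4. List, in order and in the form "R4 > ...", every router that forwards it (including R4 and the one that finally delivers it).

R4 > R3

At R4: longest match for 94.26.134.169 is 94.24.0.0/14 -> R3
At R3: longest match for 94.26.134.169 is 94.26.128.0/19 -> directly connected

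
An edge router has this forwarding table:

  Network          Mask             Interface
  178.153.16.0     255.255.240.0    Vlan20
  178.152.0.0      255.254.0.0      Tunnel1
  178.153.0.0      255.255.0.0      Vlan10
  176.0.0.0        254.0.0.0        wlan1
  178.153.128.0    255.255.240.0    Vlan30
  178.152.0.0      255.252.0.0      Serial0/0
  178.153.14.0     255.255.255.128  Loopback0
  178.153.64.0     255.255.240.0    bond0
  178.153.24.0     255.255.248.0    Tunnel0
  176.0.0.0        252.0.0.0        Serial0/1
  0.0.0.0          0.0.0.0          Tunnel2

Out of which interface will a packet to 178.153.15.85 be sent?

Routes whose prefix contains 178.153.15.85:
  0.0.0.0/0 (default, matches everything) -> Tunnel2
  176.0.0.0/6 (176.0.0.0 - 179.255.255.255) -> Serial0/1
  178.152.0.0/14 (178.152.0.0 - 178.155.255.255) -> Serial0/0
  178.152.0.0/15 (178.152.0.0 - 178.153.255.255) -> Tunnel1
  178.153.0.0/16 (178.153.0.0 - 178.153.255.255) -> Vlan10
More-specific entries that do NOT match:
  178.153.14.0/25 (178.153.14.0 - 178.153.14.127) does not contain 178.153.15.85
  178.153.24.0/21 (178.153.24.0 - 178.153.31.255) does not contain 178.153.15.85
  178.153.16.0/20 (178.153.16.0 - 178.153.31.255) does not contain 178.153.15.85
  178.153.128.0/20 (178.153.128.0 - 178.153.143.255) does not contain 178.153.15.85
  178.153.64.0/20 (178.153.64.0 - 178.153.79.255) does not contain 178.153.15.85
Longest matching prefix is /16 -> interface Vlan10.

Vlan10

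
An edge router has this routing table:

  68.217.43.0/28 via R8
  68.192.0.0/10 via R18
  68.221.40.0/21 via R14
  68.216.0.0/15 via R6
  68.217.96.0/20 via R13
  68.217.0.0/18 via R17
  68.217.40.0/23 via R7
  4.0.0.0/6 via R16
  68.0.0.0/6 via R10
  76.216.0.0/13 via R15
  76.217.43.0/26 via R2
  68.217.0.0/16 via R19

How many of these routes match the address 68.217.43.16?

5

Prefixes containing 68.217.43.16:
  68.0.0.0/6 (68.0.0.0 - 71.255.255.255)
  68.192.0.0/10 (68.192.0.0 - 68.255.255.255)
  68.216.0.0/15 (68.216.0.0 - 68.217.255.255)
  68.217.0.0/16 (68.217.0.0 - 68.217.255.255)
  68.217.0.0/18 (68.217.0.0 - 68.217.63.255)
Total matching entries: 5.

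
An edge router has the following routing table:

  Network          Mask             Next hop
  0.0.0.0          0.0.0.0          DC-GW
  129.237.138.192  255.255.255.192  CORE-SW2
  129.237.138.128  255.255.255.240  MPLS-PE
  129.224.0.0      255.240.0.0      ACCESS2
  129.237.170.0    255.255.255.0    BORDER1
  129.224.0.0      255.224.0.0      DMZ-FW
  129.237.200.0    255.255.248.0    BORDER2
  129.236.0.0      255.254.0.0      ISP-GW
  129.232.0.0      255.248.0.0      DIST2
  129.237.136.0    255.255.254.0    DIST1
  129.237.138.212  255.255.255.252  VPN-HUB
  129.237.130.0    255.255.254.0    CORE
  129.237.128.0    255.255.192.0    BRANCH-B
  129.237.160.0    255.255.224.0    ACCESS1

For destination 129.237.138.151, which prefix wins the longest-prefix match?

Entries matching 129.237.138.151:
  0.0.0.0/0 (default, matches everything)
  129.224.0.0/11 (129.224.0.0 - 129.255.255.255)
  129.224.0.0/12 (129.224.0.0 - 129.239.255.255)
  129.232.0.0/13 (129.232.0.0 - 129.239.255.255)
  129.236.0.0/15 (129.236.0.0 - 129.237.255.255)
  129.237.128.0/18 (129.237.128.0 - 129.237.191.255)
Most specific is 129.237.128.0/18.

129.237.128.0/18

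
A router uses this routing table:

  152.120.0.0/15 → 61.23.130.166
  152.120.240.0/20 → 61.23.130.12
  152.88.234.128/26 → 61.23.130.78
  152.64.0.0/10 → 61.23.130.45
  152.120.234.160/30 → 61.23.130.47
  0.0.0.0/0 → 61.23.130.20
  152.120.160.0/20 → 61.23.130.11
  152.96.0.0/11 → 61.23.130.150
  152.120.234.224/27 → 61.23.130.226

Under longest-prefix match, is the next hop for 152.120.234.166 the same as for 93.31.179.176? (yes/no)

no

152.120.234.166: longest match 152.120.0.0/15 -> 61.23.130.166
93.31.179.176: longest match 0.0.0.0/0 -> 61.23.130.20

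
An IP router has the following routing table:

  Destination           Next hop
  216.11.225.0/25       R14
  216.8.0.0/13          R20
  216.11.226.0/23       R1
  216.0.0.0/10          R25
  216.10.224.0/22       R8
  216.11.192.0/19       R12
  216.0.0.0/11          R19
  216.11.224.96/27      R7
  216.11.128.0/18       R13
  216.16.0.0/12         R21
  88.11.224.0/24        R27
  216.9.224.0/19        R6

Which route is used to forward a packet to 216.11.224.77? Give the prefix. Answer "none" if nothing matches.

216.8.0.0/13

Entries matching 216.11.224.77:
  216.0.0.0/10 (216.0.0.0 - 216.63.255.255)
  216.0.0.0/11 (216.0.0.0 - 216.31.255.255)
  216.8.0.0/13 (216.8.0.0 - 216.15.255.255)
Most specific is 216.8.0.0/13.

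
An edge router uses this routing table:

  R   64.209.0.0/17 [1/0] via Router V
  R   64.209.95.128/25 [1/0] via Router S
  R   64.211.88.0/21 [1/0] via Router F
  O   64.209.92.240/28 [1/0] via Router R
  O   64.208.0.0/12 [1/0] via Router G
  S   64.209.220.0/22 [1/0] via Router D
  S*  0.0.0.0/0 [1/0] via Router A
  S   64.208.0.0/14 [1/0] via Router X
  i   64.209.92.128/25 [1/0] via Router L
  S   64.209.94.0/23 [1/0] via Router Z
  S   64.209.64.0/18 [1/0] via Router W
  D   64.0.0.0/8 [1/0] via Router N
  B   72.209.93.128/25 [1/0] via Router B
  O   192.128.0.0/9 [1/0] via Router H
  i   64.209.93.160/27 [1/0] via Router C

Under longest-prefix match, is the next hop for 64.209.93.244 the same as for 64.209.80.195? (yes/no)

yes

64.209.93.244: longest match 64.209.64.0/18 -> Router W
64.209.80.195: longest match 64.209.64.0/18 -> Router W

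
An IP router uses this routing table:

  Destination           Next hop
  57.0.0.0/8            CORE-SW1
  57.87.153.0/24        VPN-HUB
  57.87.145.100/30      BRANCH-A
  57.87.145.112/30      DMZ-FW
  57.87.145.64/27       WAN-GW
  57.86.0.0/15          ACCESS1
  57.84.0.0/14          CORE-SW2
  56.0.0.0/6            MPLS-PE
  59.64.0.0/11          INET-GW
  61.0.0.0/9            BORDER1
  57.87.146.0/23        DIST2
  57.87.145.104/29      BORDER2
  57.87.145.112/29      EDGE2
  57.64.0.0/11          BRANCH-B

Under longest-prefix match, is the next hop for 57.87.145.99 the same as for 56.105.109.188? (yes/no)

57.87.145.99: longest match 57.86.0.0/15 -> ACCESS1
56.105.109.188: longest match 56.0.0.0/6 -> MPLS-PE

no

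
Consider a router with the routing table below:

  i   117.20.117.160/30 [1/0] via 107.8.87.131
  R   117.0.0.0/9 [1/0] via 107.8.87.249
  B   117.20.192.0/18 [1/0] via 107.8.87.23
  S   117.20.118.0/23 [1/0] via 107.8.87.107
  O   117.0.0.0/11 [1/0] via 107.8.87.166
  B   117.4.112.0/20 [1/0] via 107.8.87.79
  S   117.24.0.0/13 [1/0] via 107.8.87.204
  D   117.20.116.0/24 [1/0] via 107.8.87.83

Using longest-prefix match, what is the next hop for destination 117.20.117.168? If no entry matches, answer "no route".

107.8.87.166

Routes whose prefix contains 117.20.117.168:
  117.0.0.0/9 (117.0.0.0 - 117.127.255.255) -> 107.8.87.249
  117.0.0.0/11 (117.0.0.0 - 117.31.255.255) -> 107.8.87.166
More-specific entries that do NOT match:
  117.20.117.160/30 (117.20.117.160 - 117.20.117.163) does not contain 117.20.117.168
  117.20.116.0/24 (117.20.116.0 - 117.20.116.255) does not contain 117.20.117.168
  117.20.118.0/23 (117.20.118.0 - 117.20.119.255) does not contain 117.20.117.168
  117.4.112.0/20 (117.4.112.0 - 117.4.127.255) does not contain 117.20.117.168
  117.20.192.0/18 (117.20.192.0 - 117.20.255.255) does not contain 117.20.117.168
  117.24.0.0/13 (117.24.0.0 - 117.31.255.255) does not contain 117.20.117.168
Longest matching prefix is /11 -> next hop 107.8.87.166.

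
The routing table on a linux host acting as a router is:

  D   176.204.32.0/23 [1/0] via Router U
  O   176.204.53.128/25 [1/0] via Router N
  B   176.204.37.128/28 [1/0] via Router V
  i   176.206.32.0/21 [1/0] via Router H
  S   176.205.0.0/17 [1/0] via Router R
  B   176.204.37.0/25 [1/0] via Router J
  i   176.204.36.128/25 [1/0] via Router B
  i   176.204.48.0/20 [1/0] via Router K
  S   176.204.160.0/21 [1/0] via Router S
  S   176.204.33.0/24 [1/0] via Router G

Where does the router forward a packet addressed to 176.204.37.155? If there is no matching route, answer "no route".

no route

No entry's prefix contains 176.204.37.155; there is no default route.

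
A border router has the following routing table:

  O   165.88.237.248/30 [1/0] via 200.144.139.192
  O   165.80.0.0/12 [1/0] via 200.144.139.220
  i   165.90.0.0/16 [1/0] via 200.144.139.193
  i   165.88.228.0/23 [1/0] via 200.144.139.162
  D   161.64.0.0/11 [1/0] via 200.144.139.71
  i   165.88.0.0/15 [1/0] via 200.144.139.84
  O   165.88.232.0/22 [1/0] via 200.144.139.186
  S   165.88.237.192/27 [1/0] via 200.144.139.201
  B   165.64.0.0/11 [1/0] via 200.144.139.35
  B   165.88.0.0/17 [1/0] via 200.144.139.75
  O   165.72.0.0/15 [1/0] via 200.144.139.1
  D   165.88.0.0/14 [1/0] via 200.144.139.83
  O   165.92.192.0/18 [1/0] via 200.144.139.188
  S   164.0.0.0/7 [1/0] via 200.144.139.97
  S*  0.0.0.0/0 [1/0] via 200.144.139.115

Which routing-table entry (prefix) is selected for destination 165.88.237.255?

Entries matching 165.88.237.255:
  0.0.0.0/0 (default, matches everything)
  164.0.0.0/7 (164.0.0.0 - 165.255.255.255)
  165.64.0.0/11 (165.64.0.0 - 165.95.255.255)
  165.80.0.0/12 (165.80.0.0 - 165.95.255.255)
  165.88.0.0/14 (165.88.0.0 - 165.91.255.255)
  165.88.0.0/15 (165.88.0.0 - 165.89.255.255)
Most specific is 165.88.0.0/15.

165.88.0.0/15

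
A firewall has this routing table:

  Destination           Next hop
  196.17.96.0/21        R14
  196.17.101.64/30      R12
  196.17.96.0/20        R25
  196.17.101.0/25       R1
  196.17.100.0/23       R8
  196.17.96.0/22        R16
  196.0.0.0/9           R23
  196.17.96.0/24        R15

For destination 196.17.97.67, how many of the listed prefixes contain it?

4

Prefixes containing 196.17.97.67:
  196.0.0.0/9 (196.0.0.0 - 196.127.255.255)
  196.17.96.0/20 (196.17.96.0 - 196.17.111.255)
  196.17.96.0/21 (196.17.96.0 - 196.17.103.255)
  196.17.96.0/22 (196.17.96.0 - 196.17.99.255)
Total matching entries: 4.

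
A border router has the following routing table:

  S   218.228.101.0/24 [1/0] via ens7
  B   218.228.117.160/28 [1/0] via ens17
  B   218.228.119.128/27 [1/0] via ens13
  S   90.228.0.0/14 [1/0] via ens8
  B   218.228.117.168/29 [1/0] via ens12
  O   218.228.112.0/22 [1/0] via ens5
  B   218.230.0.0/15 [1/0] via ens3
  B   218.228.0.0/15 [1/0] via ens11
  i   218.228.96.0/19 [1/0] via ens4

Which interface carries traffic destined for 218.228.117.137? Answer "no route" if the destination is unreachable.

Routes whose prefix contains 218.228.117.137:
  218.228.0.0/15 (218.228.0.0 - 218.229.255.255) -> ens11
  218.228.96.0/19 (218.228.96.0 - 218.228.127.255) -> ens4
More-specific entries that do NOT match:
  218.228.117.168/29 (218.228.117.168 - 218.228.117.175) does not contain 218.228.117.137
  218.228.117.160/28 (218.228.117.160 - 218.228.117.175) does not contain 218.228.117.137
  218.228.119.128/27 (218.228.119.128 - 218.228.119.159) does not contain 218.228.117.137
  218.228.101.0/24 (218.228.101.0 - 218.228.101.255) does not contain 218.228.117.137
  218.228.112.0/22 (218.228.112.0 - 218.228.115.255) does not contain 218.228.117.137
Longest matching prefix is /19 -> interface ens4.

ens4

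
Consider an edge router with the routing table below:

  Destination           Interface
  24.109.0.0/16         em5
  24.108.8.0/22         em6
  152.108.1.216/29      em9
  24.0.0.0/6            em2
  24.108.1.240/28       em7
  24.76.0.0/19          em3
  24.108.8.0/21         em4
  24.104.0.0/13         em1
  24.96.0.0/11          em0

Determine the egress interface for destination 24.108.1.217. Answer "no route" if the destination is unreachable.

em1

Routes whose prefix contains 24.108.1.217:
  24.0.0.0/6 (24.0.0.0 - 27.255.255.255) -> em2
  24.96.0.0/11 (24.96.0.0 - 24.127.255.255) -> em0
  24.104.0.0/13 (24.104.0.0 - 24.111.255.255) -> em1
More-specific entries that do NOT match:
  152.108.1.216/29 (152.108.1.216 - 152.108.1.223) does not contain 24.108.1.217
  24.108.1.240/28 (24.108.1.240 - 24.108.1.255) does not contain 24.108.1.217
  24.108.8.0/22 (24.108.8.0 - 24.108.11.255) does not contain 24.108.1.217
  24.108.8.0/21 (24.108.8.0 - 24.108.15.255) does not contain 24.108.1.217
  24.76.0.0/19 (24.76.0.0 - 24.76.31.255) does not contain 24.108.1.217
  24.109.0.0/16 (24.109.0.0 - 24.109.255.255) does not contain 24.108.1.217
Longest matching prefix is /13 -> interface em1.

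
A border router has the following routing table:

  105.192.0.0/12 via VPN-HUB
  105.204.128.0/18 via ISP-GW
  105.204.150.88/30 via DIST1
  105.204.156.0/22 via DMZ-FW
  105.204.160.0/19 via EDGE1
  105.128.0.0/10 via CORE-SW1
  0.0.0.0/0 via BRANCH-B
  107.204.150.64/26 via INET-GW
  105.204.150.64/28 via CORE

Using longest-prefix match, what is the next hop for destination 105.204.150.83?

Routes whose prefix contains 105.204.150.83:
  0.0.0.0/0 (default, matches everything) -> BRANCH-B
  105.192.0.0/12 (105.192.0.0 - 105.207.255.255) -> VPN-HUB
  105.204.128.0/18 (105.204.128.0 - 105.204.191.255) -> ISP-GW
More-specific entries that do NOT match:
  105.204.150.88/30 (105.204.150.88 - 105.204.150.91) does not contain 105.204.150.83
  105.204.150.64/28 (105.204.150.64 - 105.204.150.79) does not contain 105.204.150.83
  107.204.150.64/26 (107.204.150.64 - 107.204.150.127) does not contain 105.204.150.83
  105.204.156.0/22 (105.204.156.0 - 105.204.159.255) does not contain 105.204.150.83
  105.204.160.0/19 (105.204.160.0 - 105.204.191.255) does not contain 105.204.150.83
Longest matching prefix is /18 -> next hop ISP-GW.

ISP-GW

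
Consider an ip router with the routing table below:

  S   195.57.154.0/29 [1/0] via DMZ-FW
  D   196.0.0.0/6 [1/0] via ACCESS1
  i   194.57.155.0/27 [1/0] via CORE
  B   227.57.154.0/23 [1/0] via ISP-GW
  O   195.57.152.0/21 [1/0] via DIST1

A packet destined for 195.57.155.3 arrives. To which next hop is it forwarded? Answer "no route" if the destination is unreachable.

DIST1

Routes whose prefix contains 195.57.155.3:
  195.57.152.0/21 (195.57.152.0 - 195.57.159.255) -> DIST1
More-specific entries that do NOT match:
  195.57.154.0/29 (195.57.154.0 - 195.57.154.7) does not contain 195.57.155.3
  194.57.155.0/27 (194.57.155.0 - 194.57.155.31) does not contain 195.57.155.3
  227.57.154.0/23 (227.57.154.0 - 227.57.155.255) does not contain 195.57.155.3
Longest matching prefix is /21 -> next hop DIST1.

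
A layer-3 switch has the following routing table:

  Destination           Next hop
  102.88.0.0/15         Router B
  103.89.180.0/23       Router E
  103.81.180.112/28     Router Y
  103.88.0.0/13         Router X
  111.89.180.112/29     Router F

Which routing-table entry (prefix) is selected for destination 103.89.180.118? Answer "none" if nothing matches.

Entries matching 103.89.180.118:
  103.88.0.0/13 (103.88.0.0 - 103.95.255.255)
  103.89.180.0/23 (103.89.180.0 - 103.89.181.255)
Most specific is 103.89.180.0/23.

103.89.180.0/23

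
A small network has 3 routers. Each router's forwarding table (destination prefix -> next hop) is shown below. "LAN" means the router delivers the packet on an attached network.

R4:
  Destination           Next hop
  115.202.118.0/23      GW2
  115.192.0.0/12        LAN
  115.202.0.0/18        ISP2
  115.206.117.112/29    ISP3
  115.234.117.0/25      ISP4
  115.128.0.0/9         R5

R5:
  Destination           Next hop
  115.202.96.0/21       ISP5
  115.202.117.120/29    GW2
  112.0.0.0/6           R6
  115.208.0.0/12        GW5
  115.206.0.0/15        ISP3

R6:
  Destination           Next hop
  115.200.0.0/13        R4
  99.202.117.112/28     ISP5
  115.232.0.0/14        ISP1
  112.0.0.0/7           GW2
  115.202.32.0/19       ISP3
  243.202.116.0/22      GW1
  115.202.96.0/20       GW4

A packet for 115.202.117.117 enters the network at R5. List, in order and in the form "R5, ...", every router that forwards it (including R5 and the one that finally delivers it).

R5, R6, R4

At R5: longest match for 115.202.117.117 is 112.0.0.0/6 -> R6
At R6: longest match for 115.202.117.117 is 115.200.0.0/13 -> R4
At R4: longest match for 115.202.117.117 is 115.192.0.0/12 -> LAN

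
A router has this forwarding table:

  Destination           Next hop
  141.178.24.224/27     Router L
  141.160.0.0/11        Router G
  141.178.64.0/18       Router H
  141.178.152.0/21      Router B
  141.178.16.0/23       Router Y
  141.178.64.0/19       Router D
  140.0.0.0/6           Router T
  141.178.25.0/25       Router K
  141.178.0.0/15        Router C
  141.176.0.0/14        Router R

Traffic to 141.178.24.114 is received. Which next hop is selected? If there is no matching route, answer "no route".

Router C

Routes whose prefix contains 141.178.24.114:
  140.0.0.0/6 (140.0.0.0 - 143.255.255.255) -> Router T
  141.160.0.0/11 (141.160.0.0 - 141.191.255.255) -> Router G
  141.176.0.0/14 (141.176.0.0 - 141.179.255.255) -> Router R
  141.178.0.0/15 (141.178.0.0 - 141.179.255.255) -> Router C
More-specific entries that do NOT match:
  141.178.24.224/27 (141.178.24.224 - 141.178.24.255) does not contain 141.178.24.114
  141.178.25.0/25 (141.178.25.0 - 141.178.25.127) does not contain 141.178.24.114
  141.178.16.0/23 (141.178.16.0 - 141.178.17.255) does not contain 141.178.24.114
  141.178.152.0/21 (141.178.152.0 - 141.178.159.255) does not contain 141.178.24.114
  141.178.64.0/19 (141.178.64.0 - 141.178.95.255) does not contain 141.178.24.114
  141.178.64.0/18 (141.178.64.0 - 141.178.127.255) does not contain 141.178.24.114
Longest matching prefix is /15 -> next hop Router C.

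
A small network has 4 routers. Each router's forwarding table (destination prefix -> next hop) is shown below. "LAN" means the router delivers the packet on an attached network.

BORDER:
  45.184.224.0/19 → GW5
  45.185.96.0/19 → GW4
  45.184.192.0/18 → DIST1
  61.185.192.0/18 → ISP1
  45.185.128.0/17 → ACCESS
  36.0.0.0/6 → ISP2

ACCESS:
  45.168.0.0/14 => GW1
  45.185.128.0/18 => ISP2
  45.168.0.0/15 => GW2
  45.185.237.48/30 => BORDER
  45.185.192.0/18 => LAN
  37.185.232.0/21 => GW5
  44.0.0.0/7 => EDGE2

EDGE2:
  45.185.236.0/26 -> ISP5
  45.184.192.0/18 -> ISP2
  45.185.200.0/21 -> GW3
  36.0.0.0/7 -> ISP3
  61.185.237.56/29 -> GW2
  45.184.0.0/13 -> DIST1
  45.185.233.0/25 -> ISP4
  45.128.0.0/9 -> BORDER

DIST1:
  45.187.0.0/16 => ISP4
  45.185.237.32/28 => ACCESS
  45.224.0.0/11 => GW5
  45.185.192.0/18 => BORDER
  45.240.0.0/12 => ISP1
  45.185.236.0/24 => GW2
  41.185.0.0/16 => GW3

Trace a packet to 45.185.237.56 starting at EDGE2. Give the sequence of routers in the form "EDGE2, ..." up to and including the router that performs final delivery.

EDGE2, DIST1, BORDER, ACCESS

At EDGE2: longest match for 45.185.237.56 is 45.184.0.0/13 -> DIST1
At DIST1: longest match for 45.185.237.56 is 45.185.192.0/18 -> BORDER
At BORDER: longest match for 45.185.237.56 is 45.185.128.0/17 -> ACCESS
At ACCESS: longest match for 45.185.237.56 is 45.185.192.0/18 -> LAN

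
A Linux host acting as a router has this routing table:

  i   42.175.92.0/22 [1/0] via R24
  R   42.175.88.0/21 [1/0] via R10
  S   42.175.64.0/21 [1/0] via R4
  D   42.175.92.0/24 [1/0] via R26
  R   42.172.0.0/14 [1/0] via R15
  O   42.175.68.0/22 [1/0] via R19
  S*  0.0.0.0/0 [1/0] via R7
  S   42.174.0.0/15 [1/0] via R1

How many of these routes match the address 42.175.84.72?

3

Prefixes containing 42.175.84.72:
  0.0.0.0/0 (default, matches everything)
  42.172.0.0/14 (42.172.0.0 - 42.175.255.255)
  42.174.0.0/15 (42.174.0.0 - 42.175.255.255)
Total matching entries: 3.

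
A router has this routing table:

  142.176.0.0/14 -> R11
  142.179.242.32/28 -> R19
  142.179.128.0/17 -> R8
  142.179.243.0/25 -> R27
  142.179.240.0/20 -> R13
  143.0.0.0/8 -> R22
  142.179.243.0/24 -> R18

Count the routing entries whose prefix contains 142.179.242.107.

3

Prefixes containing 142.179.242.107:
  142.176.0.0/14 (142.176.0.0 - 142.179.255.255)
  142.179.128.0/17 (142.179.128.0 - 142.179.255.255)
  142.179.240.0/20 (142.179.240.0 - 142.179.255.255)
Total matching entries: 3.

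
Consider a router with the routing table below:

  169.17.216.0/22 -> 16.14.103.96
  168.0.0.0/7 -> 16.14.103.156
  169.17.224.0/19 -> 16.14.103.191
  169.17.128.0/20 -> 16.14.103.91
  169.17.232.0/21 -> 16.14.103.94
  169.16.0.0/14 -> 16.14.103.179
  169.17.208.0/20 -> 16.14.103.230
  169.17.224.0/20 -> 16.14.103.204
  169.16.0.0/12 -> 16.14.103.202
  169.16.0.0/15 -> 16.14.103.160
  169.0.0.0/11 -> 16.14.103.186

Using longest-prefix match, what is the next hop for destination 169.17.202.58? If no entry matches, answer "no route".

Routes whose prefix contains 169.17.202.58:
  168.0.0.0/7 (168.0.0.0 - 169.255.255.255) -> 16.14.103.156
  169.0.0.0/11 (169.0.0.0 - 169.31.255.255) -> 16.14.103.186
  169.16.0.0/12 (169.16.0.0 - 169.31.255.255) -> 16.14.103.202
  169.16.0.0/14 (169.16.0.0 - 169.19.255.255) -> 16.14.103.179
  169.16.0.0/15 (169.16.0.0 - 169.17.255.255) -> 16.14.103.160
More-specific entries that do NOT match:
  169.17.216.0/22 (169.17.216.0 - 169.17.219.255) does not contain 169.17.202.58
  169.17.232.0/21 (169.17.232.0 - 169.17.239.255) does not contain 169.17.202.58
  169.17.128.0/20 (169.17.128.0 - 169.17.143.255) does not contain 169.17.202.58
  169.17.208.0/20 (169.17.208.0 - 169.17.223.255) does not contain 169.17.202.58
  169.17.224.0/20 (169.17.224.0 - 169.17.239.255) does not contain 169.17.202.58
  169.17.224.0/19 (169.17.224.0 - 169.17.255.255) does not contain 169.17.202.58
Longest matching prefix is /15 -> next hop 16.14.103.160.

16.14.103.160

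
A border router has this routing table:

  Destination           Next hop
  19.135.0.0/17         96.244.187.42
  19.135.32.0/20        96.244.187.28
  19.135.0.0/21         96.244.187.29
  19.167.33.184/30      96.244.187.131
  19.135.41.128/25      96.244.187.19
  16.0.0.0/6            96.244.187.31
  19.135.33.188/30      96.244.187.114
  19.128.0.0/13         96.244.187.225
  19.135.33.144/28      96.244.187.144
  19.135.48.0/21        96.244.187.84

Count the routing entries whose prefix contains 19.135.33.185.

Prefixes containing 19.135.33.185:
  16.0.0.0/6 (16.0.0.0 - 19.255.255.255)
  19.128.0.0/13 (19.128.0.0 - 19.135.255.255)
  19.135.0.0/17 (19.135.0.0 - 19.135.127.255)
  19.135.32.0/20 (19.135.32.0 - 19.135.47.255)
Total matching entries: 4.

4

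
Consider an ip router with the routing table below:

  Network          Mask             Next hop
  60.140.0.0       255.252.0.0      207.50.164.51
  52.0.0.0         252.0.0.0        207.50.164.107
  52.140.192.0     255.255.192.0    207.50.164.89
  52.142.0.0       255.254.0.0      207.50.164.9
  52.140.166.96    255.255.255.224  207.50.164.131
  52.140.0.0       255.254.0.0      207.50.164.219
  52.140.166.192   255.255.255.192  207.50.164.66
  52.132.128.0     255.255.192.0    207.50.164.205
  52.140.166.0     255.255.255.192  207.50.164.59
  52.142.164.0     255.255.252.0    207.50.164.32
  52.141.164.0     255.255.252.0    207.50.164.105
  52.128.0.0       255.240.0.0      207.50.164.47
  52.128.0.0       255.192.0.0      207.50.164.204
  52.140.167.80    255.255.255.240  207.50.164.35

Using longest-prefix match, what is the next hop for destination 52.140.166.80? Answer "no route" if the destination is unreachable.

207.50.164.219

Routes whose prefix contains 52.140.166.80:
  52.0.0.0/6 (52.0.0.0 - 55.255.255.255) -> 207.50.164.107
  52.128.0.0/10 (52.128.0.0 - 52.191.255.255) -> 207.50.164.204
  52.128.0.0/12 (52.128.0.0 - 52.143.255.255) -> 207.50.164.47
  52.140.0.0/15 (52.140.0.0 - 52.141.255.255) -> 207.50.164.219
More-specific entries that do NOT match:
  52.140.167.80/28 (52.140.167.80 - 52.140.167.95) does not contain 52.140.166.80
  52.140.166.96/27 (52.140.166.96 - 52.140.166.127) does not contain 52.140.166.80
  52.140.166.192/26 (52.140.166.192 - 52.140.166.255) does not contain 52.140.166.80
  52.140.166.0/26 (52.140.166.0 - 52.140.166.63) does not contain 52.140.166.80
  52.142.164.0/22 (52.142.164.0 - 52.142.167.255) does not contain 52.140.166.80
  52.141.164.0/22 (52.141.164.0 - 52.141.167.255) does not contain 52.140.166.80
  52.140.192.0/18 (52.140.192.0 - 52.140.255.255) does not contain 52.140.166.80
  52.132.128.0/18 (52.132.128.0 - 52.132.191.255) does not contain 52.140.166.80
Longest matching prefix is /15 -> next hop 207.50.164.219.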